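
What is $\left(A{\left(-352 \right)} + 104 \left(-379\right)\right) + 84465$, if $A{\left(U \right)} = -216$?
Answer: $44833$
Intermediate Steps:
$\left(A{\left(-352 \right)} + 104 \left(-379\right)\right) + 84465 = \left(-216 + 104 \left(-379\right)\right) + 84465 = \left(-216 - 39416\right) + 84465 = -39632 + 84465 = 44833$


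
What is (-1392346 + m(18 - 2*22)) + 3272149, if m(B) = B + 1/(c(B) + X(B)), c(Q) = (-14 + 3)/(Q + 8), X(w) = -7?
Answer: 216174337/115 ≈ 1.8798e+6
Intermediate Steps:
c(Q) = -11/(8 + Q)
m(B) = B + 1/(-7 - 11/(8 + B)) (m(B) = B + 1/(-11/(8 + B) - 7) = B + 1/(-7 - 11/(8 + B)))
(-1392346 + m(18 - 2*22)) + 3272149 = (-1392346 + (-8 + 7*(18 - 2*22)² + 66*(18 - 2*22))/(67 + 7*(18 - 2*22))) + 3272149 = (-1392346 + (-8 + 7*(18 - 44)² + 66*(18 - 44))/(67 + 7*(18 - 44))) + 3272149 = (-1392346 + (-8 + 7*(-26)² + 66*(-26))/(67 + 7*(-26))) + 3272149 = (-1392346 + (-8 + 7*676 - 1716)/(67 - 182)) + 3272149 = (-1392346 + (-8 + 4732 - 1716)/(-115)) + 3272149 = (-1392346 - 1/115*3008) + 3272149 = (-1392346 - 3008/115) + 3272149 = -160122798/115 + 3272149 = 216174337/115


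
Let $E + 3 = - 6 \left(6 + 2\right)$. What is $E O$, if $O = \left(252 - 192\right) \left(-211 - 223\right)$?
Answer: $1328040$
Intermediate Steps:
$E = -51$ ($E = -3 - 6 \left(6 + 2\right) = -3 - 48 = -51$)
$O = -26040$ ($O = 60 \left(-434\right) = -26040$)
$E O = \left(-51\right) \left(-26040\right) = 1328040$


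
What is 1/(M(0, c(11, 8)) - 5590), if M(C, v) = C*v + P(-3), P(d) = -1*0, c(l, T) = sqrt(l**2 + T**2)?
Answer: -1/5590 ≈ -0.00017889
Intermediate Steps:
c(l, T) = sqrt(T**2 + l**2)
P(d) = 0
M(C, v) = C*v (M(C, v) = C*v + 0 = C*v)
1/(M(0, c(11, 8)) - 5590) = 1/(0*sqrt(8**2 + 11**2) - 5590) = 1/(0*sqrt(64 + 121) - 5590) = 1/(0*sqrt(185) - 5590) = 1/(0 - 5590) = 1/(-5590) = -1/5590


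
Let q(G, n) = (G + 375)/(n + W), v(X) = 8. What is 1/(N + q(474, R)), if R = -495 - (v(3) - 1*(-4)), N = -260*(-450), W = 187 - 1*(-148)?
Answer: 172/20123151 ≈ 8.5474e-6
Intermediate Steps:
W = 335 (W = 187 + 148 = 335)
N = 117000
R = -507 (R = -495 - (8 - 1*(-4)) = -495 - (8 + 4) = -495 - 1*12 = -495 - 12 = -507)
q(G, n) = (375 + G)/(335 + n) (q(G, n) = (G + 375)/(n + 335) = (375 + G)/(335 + n))
1/(N + q(474, R)) = 1/(117000 + (375 + 474)/(335 - 507)) = 1/(117000 + 849/(-172)) = 1/(117000 - 1/172*849) = 1/(117000 - 849/172) = 1/(20123151/172) = 172/20123151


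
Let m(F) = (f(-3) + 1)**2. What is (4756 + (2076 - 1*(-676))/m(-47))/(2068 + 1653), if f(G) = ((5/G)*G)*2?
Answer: 578228/450241 ≈ 1.2843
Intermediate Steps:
f(G) = 10 (f(G) = 5*2 = 10)
m(F) = 121 (m(F) = (10 + 1)**2 = 11**2 = 121)
(4756 + (2076 - 1*(-676))/m(-47))/(2068 + 1653) = (4756 + (2076 - 1*(-676))/121)/(2068 + 1653) = (4756 + (2076 + 676)*(1/121))/3721 = (4756 + 2752*(1/121))*(1/3721) = (4756 + 2752/121)*(1/3721) = (578228/121)*(1/3721) = 578228/450241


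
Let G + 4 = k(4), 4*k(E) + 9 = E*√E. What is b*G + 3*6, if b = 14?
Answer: -83/2 ≈ -41.500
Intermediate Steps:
k(E) = -9/4 + E^(3/2)/4 (k(E) = -9/4 + (E*√E)/4 = -9/4 + E^(3/2)/4)
G = -17/4 (G = -4 + (-9/4 + 4^(3/2)/4) = -4 + (-9/4 + (¼)*8) = -4 + (-9/4 + 2) = -4 - ¼ = -17/4 ≈ -4.2500)
b*G + 3*6 = 14*(-17/4) + 3*6 = -119/2 + 18 = -83/2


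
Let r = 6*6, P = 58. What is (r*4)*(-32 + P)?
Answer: 3744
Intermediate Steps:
r = 36
(r*4)*(-32 + P) = (36*4)*(-32 + 58) = 144*26 = 3744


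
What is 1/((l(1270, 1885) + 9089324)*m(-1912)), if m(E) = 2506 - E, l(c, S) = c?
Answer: 1/40162244292 ≈ 2.4899e-11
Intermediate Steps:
1/((l(1270, 1885) + 9089324)*m(-1912)) = 1/((1270 + 9089324)*(2506 - 1*(-1912))) = 1/(9090594*(2506 + 1912)) = (1/9090594)/4418 = (1/9090594)*(1/4418) = 1/40162244292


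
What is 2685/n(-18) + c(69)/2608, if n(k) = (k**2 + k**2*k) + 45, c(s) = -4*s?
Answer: -709189/1187292 ≈ -0.59732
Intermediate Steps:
n(k) = 45 + k**2 + k**3 (n(k) = (k**2 + k**3) + 45 = 45 + k**2 + k**3)
2685/n(-18) + c(69)/2608 = 2685/(45 + (-18)**2 + (-18)**3) - 4*69/2608 = 2685/(45 + 324 - 5832) - 276*1/2608 = 2685/(-5463) - 69/652 = 2685*(-1/5463) - 69/652 = -895/1821 - 69/652 = -709189/1187292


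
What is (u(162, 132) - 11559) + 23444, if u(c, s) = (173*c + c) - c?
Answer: 39911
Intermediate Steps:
u(c, s) = 173*c (u(c, s) = 174*c - c = 173*c)
(u(162, 132) - 11559) + 23444 = (173*162 - 11559) + 23444 = (28026 - 11559) + 23444 = 16467 + 23444 = 39911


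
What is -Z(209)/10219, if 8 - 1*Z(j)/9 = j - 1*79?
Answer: 1098/10219 ≈ 0.10745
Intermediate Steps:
Z(j) = 783 - 9*j (Z(j) = 72 - 9*(j - 1*79) = 72 - 9*(j - 79) = 72 - 9*(-79 + j) = 72 + (711 - 9*j) = 783 - 9*j)
-Z(209)/10219 = -(783 - 9*209)/10219 = -(783 - 1881)/10219 = -(-1098)/10219 = -1*(-1098/10219) = 1098/10219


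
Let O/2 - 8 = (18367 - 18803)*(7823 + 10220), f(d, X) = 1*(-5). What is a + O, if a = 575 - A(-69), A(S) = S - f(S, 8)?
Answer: -15732841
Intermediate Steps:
f(d, X) = -5
A(S) = 5 + S (A(S) = S - 1*(-5) = S + 5 = 5 + S)
a = 639 (a = 575 - (5 - 69) = 575 - 1*(-64) = 575 + 64 = 639)
O = -15733480 (O = 16 + 2*((18367 - 18803)*(7823 + 10220)) = 16 + 2*(-436*18043) = 16 + 2*(-7866748) = 16 - 15733496 = -15733480)
a + O = 639 - 15733480 = -15732841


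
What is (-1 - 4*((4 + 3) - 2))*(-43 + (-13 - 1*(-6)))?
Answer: 1050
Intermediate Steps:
(-1 - 4*((4 + 3) - 2))*(-43 + (-13 - 1*(-6))) = (-1 - 4*(7 - 2))*(-43 + (-13 + 6)) = (-1 - 4*5)*(-43 - 7) = (-1 - 20)*(-50) = -21*(-50) = 1050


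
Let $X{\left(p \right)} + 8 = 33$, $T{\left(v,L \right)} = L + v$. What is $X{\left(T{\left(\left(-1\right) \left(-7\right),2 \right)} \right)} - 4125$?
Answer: $-4100$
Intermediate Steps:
$X{\left(p \right)} = 25$ ($X{\left(p \right)} = -8 + 33 = 25$)
$X{\left(T{\left(\left(-1\right) \left(-7\right),2 \right)} \right)} - 4125 = 25 - 4125 = -4100$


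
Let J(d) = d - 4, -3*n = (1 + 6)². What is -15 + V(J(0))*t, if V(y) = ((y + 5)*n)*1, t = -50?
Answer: 2405/3 ≈ 801.67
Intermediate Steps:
n = -49/3 (n = -(1 + 6)²/3 = -⅓*7² = -⅓*49 = -49/3 ≈ -16.333)
J(d) = -4 + d
V(y) = -245/3 - 49*y/3 (V(y) = ((y + 5)*(-49/3))*1 = ((5 + y)*(-49/3))*1 = (-245/3 - 49*y/3)*1 = -245/3 - 49*y/3)
-15 + V(J(0))*t = -15 + (-245/3 - 49*(-4 + 0)/3)*(-50) = -15 + (-245/3 - 49/3*(-4))*(-50) = -15 + (-245/3 + 196/3)*(-50) = -15 - 49/3*(-50) = -15 + 2450/3 = 2405/3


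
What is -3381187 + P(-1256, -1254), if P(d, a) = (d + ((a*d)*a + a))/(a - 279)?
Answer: -458325295/219 ≈ -2.0928e+6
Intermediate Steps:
P(d, a) = (a + d + d*a**2)/(-279 + a) (P(d, a) = (d + (d*a**2 + a))/(-279 + a) = (d + (a + d*a**2))/(-279 + a) = (a + d + d*a**2)/(-279 + a))
-3381187 + P(-1256, -1254) = -3381187 + (-1254 - 1256 - 1256*(-1254)**2)/(-279 - 1254) = -3381187 + (-1254 - 1256 - 1256*1572516)/(-1533) = -3381187 - (-1254 - 1256 - 1975080096)/1533 = -3381187 - 1/1533*(-1975082606) = -3381187 + 282154658/219 = -458325295/219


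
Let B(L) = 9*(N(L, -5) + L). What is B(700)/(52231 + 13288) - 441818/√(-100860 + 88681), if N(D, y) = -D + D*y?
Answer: -31500/65519 + 441818*I*√12179/12179 ≈ -0.48078 + 4003.5*I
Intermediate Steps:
B(L) = -45*L (B(L) = 9*(L*(-1 - 5) + L) = 9*(L*(-6) + L) = 9*(-6*L + L) = 9*(-5*L) = -45*L)
B(700)/(52231 + 13288) - 441818/√(-100860 + 88681) = (-45*700)/(52231 + 13288) - 441818/√(-100860 + 88681) = -31500/65519 - 441818*(-I*√12179/12179) = -31500*1/65519 - 441818*(-I*√12179/12179) = -31500/65519 - (-441818)*I*√12179/12179 = -31500/65519 + 441818*I*√12179/12179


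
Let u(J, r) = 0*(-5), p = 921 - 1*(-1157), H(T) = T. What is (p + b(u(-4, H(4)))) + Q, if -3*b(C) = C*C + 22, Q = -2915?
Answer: -2533/3 ≈ -844.33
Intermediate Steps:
p = 2078 (p = 921 + 1157 = 2078)
u(J, r) = 0
b(C) = -22/3 - C²/3 (b(C) = -(C*C + 22)/3 = -(C² + 22)/3 = -(22 + C²)/3 = -22/3 - C²/3)
(p + b(u(-4, H(4)))) + Q = (2078 + (-22/3 - ⅓*0²)) - 2915 = (2078 + (-22/3 - ⅓*0)) - 2915 = (2078 + (-22/3 + 0)) - 2915 = (2078 - 22/3) - 2915 = 6212/3 - 2915 = -2533/3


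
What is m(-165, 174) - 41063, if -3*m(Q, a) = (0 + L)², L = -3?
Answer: -41066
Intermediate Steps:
m(Q, a) = -3 (m(Q, a) = -(0 - 3)²/3 = -⅓*(-3)² = -⅓*9 = -3)
m(-165, 174) - 41063 = -3 - 41063 = -41066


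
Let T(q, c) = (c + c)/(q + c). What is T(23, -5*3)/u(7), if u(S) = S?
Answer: -15/28 ≈ -0.53571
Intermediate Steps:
T(q, c) = 2*c/(c + q) (T(q, c) = (2*c)/(c + q) = 2*c/(c + q))
T(23, -5*3)/u(7) = (2*(-5*3)/(-5*3 + 23))/7 = (2*(-15)/(-15 + 23))*(⅐) = (2*(-15)/8)*(⅐) = (2*(-15)*(⅛))*(⅐) = -15/4*⅐ = -15/28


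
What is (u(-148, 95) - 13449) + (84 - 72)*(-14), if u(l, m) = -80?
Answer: -13697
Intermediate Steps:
(u(-148, 95) - 13449) + (84 - 72)*(-14) = (-80 - 13449) + (84 - 72)*(-14) = -13529 + 12*(-14) = -13529 - 168 = -13697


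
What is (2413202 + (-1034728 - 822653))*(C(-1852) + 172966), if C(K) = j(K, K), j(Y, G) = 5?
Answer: 96140914191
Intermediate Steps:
C(K) = 5
(2413202 + (-1034728 - 822653))*(C(-1852) + 172966) = (2413202 + (-1034728 - 822653))*(5 + 172966) = (2413202 - 1857381)*172971 = 555821*172971 = 96140914191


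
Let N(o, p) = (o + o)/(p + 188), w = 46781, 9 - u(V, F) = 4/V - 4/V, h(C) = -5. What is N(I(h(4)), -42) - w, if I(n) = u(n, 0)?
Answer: -3415004/73 ≈ -46781.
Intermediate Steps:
u(V, F) = 9 (u(V, F) = 9 - (4/V - 4/V) = 9 - 1*0 = 9 + 0 = 9)
I(n) = 9
N(o, p) = 2*o/(188 + p) (N(o, p) = (2*o)/(188 + p) = 2*o/(188 + p))
N(I(h(4)), -42) - w = 2*9/(188 - 42) - 1*46781 = 2*9/146 - 46781 = 2*9*(1/146) - 46781 = 9/73 - 46781 = -3415004/73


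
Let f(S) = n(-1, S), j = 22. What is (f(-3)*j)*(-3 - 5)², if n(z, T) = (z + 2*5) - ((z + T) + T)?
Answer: 22528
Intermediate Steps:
n(z, T) = 10 - 2*T (n(z, T) = (z + 10) - ((T + z) + T) = (10 + z) - (z + 2*T) = (10 + z) + (-z - 2*T) = 10 - 2*T)
f(S) = 10 - 2*S
(f(-3)*j)*(-3 - 5)² = ((10 - 2*(-3))*22)*(-3 - 5)² = ((10 + 6)*22)*(-8)² = (16*22)*64 = 352*64 = 22528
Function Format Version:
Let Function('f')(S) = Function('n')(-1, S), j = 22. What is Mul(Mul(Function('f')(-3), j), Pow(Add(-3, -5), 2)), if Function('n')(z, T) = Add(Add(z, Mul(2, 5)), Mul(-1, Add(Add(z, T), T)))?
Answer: 22528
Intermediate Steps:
Function('n')(z, T) = Add(10, Mul(-2, T)) (Function('n')(z, T) = Add(Add(z, 10), Mul(-1, Add(Add(T, z), T))) = Add(Add(10, z), Mul(-1, Add(z, Mul(2, T)))) = Add(Add(10, z), Add(Mul(-1, z), Mul(-2, T))) = Add(10, Mul(-2, T)))
Function('f')(S) = Add(10, Mul(-2, S))
Mul(Mul(Function('f')(-3), j), Pow(Add(-3, -5), 2)) = Mul(Mul(Add(10, Mul(-2, -3)), 22), Pow(Add(-3, -5), 2)) = Mul(Mul(Add(10, 6), 22), Pow(-8, 2)) = Mul(Mul(16, 22), 64) = Mul(352, 64) = 22528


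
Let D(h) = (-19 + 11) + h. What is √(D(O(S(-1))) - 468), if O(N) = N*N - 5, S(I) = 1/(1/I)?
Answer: 4*I*√30 ≈ 21.909*I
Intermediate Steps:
S(I) = I
O(N) = -5 + N² (O(N) = N² - 5 = -5 + N²)
D(h) = -8 + h
√(D(O(S(-1))) - 468) = √((-8 + (-5 + (-1)²)) - 468) = √((-8 + (-5 + 1)) - 468) = √((-8 - 4) - 468) = √(-12 - 468) = √(-480) = 4*I*√30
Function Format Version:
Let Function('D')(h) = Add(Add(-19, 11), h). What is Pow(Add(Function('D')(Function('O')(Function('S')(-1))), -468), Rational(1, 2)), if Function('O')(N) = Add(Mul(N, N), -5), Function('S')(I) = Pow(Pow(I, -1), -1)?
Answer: Mul(4, I, Pow(30, Rational(1, 2))) ≈ Mul(21.909, I)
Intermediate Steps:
Function('S')(I) = I
Function('O')(N) = Add(-5, Pow(N, 2)) (Function('O')(N) = Add(Pow(N, 2), -5) = Add(-5, Pow(N, 2)))
Function('D')(h) = Add(-8, h)
Pow(Add(Function('D')(Function('O')(Function('S')(-1))), -468), Rational(1, 2)) = Pow(Add(Add(-8, Add(-5, Pow(-1, 2))), -468), Rational(1, 2)) = Pow(Add(Add(-8, Add(-5, 1)), -468), Rational(1, 2)) = Pow(Add(Add(-8, -4), -468), Rational(1, 2)) = Pow(Add(-12, -468), Rational(1, 2)) = Pow(-480, Rational(1, 2)) = Mul(4, I, Pow(30, Rational(1, 2)))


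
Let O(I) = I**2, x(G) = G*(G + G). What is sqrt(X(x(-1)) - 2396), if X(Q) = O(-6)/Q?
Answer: I*sqrt(2378) ≈ 48.765*I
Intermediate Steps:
x(G) = 2*G**2 (x(G) = G*(2*G) = 2*G**2)
X(Q) = 36/Q (X(Q) = (-6)**2/Q = 36/Q)
sqrt(X(x(-1)) - 2396) = sqrt(36/((2*(-1)**2)) - 2396) = sqrt(36/((2*1)) - 2396) = sqrt(36/2 - 2396) = sqrt(36*(1/2) - 2396) = sqrt(18 - 2396) = sqrt(-2378) = I*sqrt(2378)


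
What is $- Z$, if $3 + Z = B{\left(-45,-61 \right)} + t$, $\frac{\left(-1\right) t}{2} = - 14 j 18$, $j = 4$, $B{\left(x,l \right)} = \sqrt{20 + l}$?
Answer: $-2013 - i \sqrt{41} \approx -2013.0 - 6.4031 i$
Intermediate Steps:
$t = 2016$ ($t = - 2 \left(-14\right) 4 \cdot 18 = - 2 \left(\left(-56\right) 18\right) = \left(-2\right) \left(-1008\right) = 2016$)
$Z = 2013 + i \sqrt{41}$ ($Z = -3 + \left(\sqrt{20 - 61} + 2016\right) = -3 + \left(\sqrt{-41} + 2016\right) = -3 + \left(i \sqrt{41} + 2016\right) = -3 + \left(2016 + i \sqrt{41}\right) = 2013 + i \sqrt{41} \approx 2013.0 + 6.4031 i$)
$- Z = - (2013 + i \sqrt{41}) = -2013 - i \sqrt{41}$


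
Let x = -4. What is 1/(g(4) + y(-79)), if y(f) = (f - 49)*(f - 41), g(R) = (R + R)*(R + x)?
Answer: 1/15360 ≈ 6.5104e-5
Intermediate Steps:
g(R) = 2*R*(-4 + R) (g(R) = (R + R)*(R - 4) = (2*R)*(-4 + R) = 2*R*(-4 + R))
y(f) = (-49 + f)*(-41 + f)
1/(g(4) + y(-79)) = 1/(2*4*(-4 + 4) + (2009 + (-79)² - 90*(-79))) = 1/(2*4*0 + (2009 + 6241 + 7110)) = 1/(0 + 15360) = 1/15360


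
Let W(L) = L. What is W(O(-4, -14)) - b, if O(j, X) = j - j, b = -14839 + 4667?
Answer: 10172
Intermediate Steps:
b = -10172
O(j, X) = 0
W(O(-4, -14)) - b = 0 - 1*(-10172) = 0 + 10172 = 10172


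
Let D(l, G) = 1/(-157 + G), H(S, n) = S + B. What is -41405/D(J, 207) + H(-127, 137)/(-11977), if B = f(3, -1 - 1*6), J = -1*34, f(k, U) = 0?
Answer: -24795384123/11977 ≈ -2.0703e+6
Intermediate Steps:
J = -34
B = 0
H(S, n) = S (H(S, n) = S + 0 = S)
-41405/D(J, 207) + H(-127, 137)/(-11977) = -41405/(1/(-157 + 207)) - 127/(-11977) = -41405/(1/50) - 127*(-1/11977) = -41405/1/50 + 127/11977 = -41405*50 + 127/11977 = -2070250 + 127/11977 = -24795384123/11977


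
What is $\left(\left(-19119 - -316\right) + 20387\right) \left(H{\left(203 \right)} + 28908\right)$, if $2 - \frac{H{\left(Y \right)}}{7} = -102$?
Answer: $46943424$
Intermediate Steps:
$H{\left(Y \right)} = 728$ ($H{\left(Y \right)} = 14 - -714 = 14 + 714 = 728$)
$\left(\left(-19119 - -316\right) + 20387\right) \left(H{\left(203 \right)} + 28908\right) = \left(\left(-19119 - -316\right) + 20387\right) \left(728 + 28908\right) = \left(\left(-19119 + 316\right) + 20387\right) 29636 = \left(-18803 + 20387\right) 29636 = 1584 \cdot 29636 = 46943424$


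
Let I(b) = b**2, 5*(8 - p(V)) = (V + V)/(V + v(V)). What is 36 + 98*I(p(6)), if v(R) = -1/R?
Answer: 3549668/625 ≈ 5679.5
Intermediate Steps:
p(V) = 8 - 2*V/(5*(V - 1/V)) (p(V) = 8 - (V + V)/(5*(V - 1/V)) = 8 - 2*V/(5*(V - 1/V)))
36 + 98*I(p(6)) = 36 + 98*(2*(-20 + 19*6**2)/(5*(-1 + 6**2)))**2 = 36 + 98*(2*(-20 + 19*36)/(5*(-1 + 36)))**2 = 36 + 98*((2/5)*(-20 + 684)/35)**2 = 36 + 98*((2/5)*(1/35)*664)**2 = 36 + 98*(1328/175)**2 = 36 + 98*(1763584/30625) = 36 + 3527168/625 = 3549668/625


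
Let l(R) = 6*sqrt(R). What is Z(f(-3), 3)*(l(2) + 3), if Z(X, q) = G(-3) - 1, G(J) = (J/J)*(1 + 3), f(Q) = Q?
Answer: 9 + 18*sqrt(2) ≈ 34.456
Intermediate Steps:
G(J) = 4 (G(J) = 1*4 = 4)
Z(X, q) = 3 (Z(X, q) = 4 - 1 = 3)
Z(f(-3), 3)*(l(2) + 3) = 3*(6*sqrt(2) + 3) = 3*(3 + 6*sqrt(2)) = 9 + 18*sqrt(2)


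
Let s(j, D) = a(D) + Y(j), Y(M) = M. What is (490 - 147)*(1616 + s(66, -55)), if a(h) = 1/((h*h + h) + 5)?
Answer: 245193599/425 ≈ 5.7693e+5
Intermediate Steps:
a(h) = 1/(5 + h + h²) (a(h) = 1/((h² + h) + 5) = 1/((h + h²) + 5) = 1/(5 + h + h²))
s(j, D) = j + 1/(5 + D + D²) (s(j, D) = 1/(5 + D + D²) + j = j + 1/(5 + D + D²))
(490 - 147)*(1616 + s(66, -55)) = (490 - 147)*(1616 + (66 + 1/(5 - 55 + (-55)²))) = 343*(1616 + (66 + 1/(5 - 55 + 3025))) = 343*(1616 + (66 + 1/2975)) = 343*(1616 + 196351/2975) = 343*(5003951/2975) = 245193599/425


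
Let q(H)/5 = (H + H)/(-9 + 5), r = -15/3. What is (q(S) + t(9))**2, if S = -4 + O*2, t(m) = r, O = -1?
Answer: 100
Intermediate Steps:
r = -5 (r = -15*1/3 = -5)
t(m) = -5
S = -6 (S = -4 - 1*2 = -4 - 2 = -6)
q(H) = -5*H/2 (q(H) = 5*((H + H)/(-9 + 5)) = 5*((2*H)/(-4)) = 5*((2*H)*(-1/4)) = 5*(-H/2) = -5*H/2)
(q(S) + t(9))**2 = (-5/2*(-6) - 5)**2 = (15 - 5)**2 = 10**2 = 100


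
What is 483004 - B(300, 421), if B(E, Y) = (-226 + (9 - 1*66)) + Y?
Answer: 482866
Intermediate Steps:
B(E, Y) = -283 + Y (B(E, Y) = (-226 + (9 - 66)) + Y = (-226 - 57) + Y = -283 + Y)
483004 - B(300, 421) = 483004 - (-283 + 421) = 483004 - 1*138 = 483004 - 138 = 482866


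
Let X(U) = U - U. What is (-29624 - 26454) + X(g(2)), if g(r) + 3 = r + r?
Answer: -56078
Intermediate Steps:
g(r) = -3 + 2*r (g(r) = -3 + (r + r) = -3 + 2*r)
X(U) = 0
(-29624 - 26454) + X(g(2)) = (-29624 - 26454) + 0 = -56078 + 0 = -56078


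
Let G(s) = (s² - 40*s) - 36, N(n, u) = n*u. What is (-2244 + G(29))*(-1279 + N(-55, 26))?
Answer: 7040691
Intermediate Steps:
G(s) = -36 + s² - 40*s
(-2244 + G(29))*(-1279 + N(-55, 26)) = (-2244 + (-36 + 29² - 40*29))*(-1279 - 55*26) = (-2244 + (-36 + 841 - 1160))*(-1279 - 1430) = (-2244 - 355)*(-2709) = -2599*(-2709) = 7040691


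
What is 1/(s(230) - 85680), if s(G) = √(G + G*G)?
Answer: -408/34957187 - √53130/7341009270 ≈ -1.1703e-5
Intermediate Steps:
s(G) = √(G + G²)
1/(s(230) - 85680) = 1/(√(230*(1 + 230)) - 85680) = 1/(√(230*231) - 85680) = 1/(√53130 - 85680) = 1/(-85680 + √53130)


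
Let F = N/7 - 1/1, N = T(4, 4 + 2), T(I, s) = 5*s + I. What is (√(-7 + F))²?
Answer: -22/7 ≈ -3.1429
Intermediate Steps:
T(I, s) = I + 5*s
N = 34 (N = 4 + 5*(4 + 2) = 4 + 5*6 = 4 + 30 = 34)
F = 27/7 (F = 34/7 - 1/1 = 34*(⅐) - 1*1 = 34/7 - 1 = 27/7 ≈ 3.8571)
(√(-7 + F))² = (√(-7 + 27/7))² = (√(-22/7))² = (I*√154/7)² = -22/7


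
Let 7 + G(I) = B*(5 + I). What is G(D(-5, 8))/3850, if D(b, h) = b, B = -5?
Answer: -1/550 ≈ -0.0018182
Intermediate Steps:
G(I) = -32 - 5*I (G(I) = -7 - 5*(5 + I) = -7 + (-25 - 5*I) = -32 - 5*I)
G(D(-5, 8))/3850 = (-32 - 5*(-5))/3850 = (-32 + 25)*(1/3850) = -7*1/3850 = -1/550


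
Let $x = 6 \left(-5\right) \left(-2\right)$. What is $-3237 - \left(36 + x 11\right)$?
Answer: $-3933$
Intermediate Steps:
$x = 60$ ($x = \left(-30\right) \left(-2\right) = 60$)
$-3237 - \left(36 + x 11\right) = -3237 - \left(36 + 60 \cdot 11\right) = -3237 - \left(36 + 660\right) = -3237 - 696 = -3933$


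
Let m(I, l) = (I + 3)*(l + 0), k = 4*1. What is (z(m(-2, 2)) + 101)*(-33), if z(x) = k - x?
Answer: -3399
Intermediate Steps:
k = 4
m(I, l) = l*(3 + I) (m(I, l) = (3 + I)*l = l*(3 + I))
z(x) = 4 - x
(z(m(-2, 2)) + 101)*(-33) = ((4 - 2*(3 - 2)) + 101)*(-33) = ((4 - 2) + 101)*(-33) = (2 + 101)*(-33) = 103*(-33) = -3399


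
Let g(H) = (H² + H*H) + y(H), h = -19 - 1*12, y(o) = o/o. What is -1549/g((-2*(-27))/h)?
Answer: -1488589/6793 ≈ -219.14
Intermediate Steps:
y(o) = 1
h = -31 (h = -19 - 12 = -31)
g(H) = 1 + 2*H² (g(H) = (H² + H*H) + 1 = (H² + H²) + 1 = 2*H² + 1 = 1 + 2*H²)
-1549/g((-2*(-27))/h) = -1549/(1 + 2*(-2*(-27)/(-31))²) = -1549/(1 + 2*(54*(-1/31))²) = -1549/(1 + 2*(-54/31)²) = -1549/(1 + 2*(2916/961)) = -1549/(1 + 5832/961) = -1549/6793/961 = -1549*961/6793 = -1488589/6793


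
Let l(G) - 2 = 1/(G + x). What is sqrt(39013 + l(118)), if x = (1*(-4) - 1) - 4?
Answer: 2*sqrt(115884331)/109 ≈ 197.52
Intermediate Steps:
x = -9 (x = (-4 - 1) - 4 = -5 - 4 = -9)
l(G) = 2 + 1/(-9 + G) (l(G) = 2 + 1/(G - 9) = 2 + 1/(-9 + G))
sqrt(39013 + l(118)) = sqrt(39013 + (-17 + 2*118)/(-9 + 118)) = sqrt(39013 + (-17 + 236)/109) = sqrt(39013 + (1/109)*219) = sqrt(39013 + 219/109) = sqrt(4252636/109) = 2*sqrt(115884331)/109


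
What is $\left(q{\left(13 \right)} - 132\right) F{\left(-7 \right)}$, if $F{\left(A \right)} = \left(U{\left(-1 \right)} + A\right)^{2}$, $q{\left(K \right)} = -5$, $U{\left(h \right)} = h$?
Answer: $-8768$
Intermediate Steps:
$F{\left(A \right)} = \left(-1 + A\right)^{2}$
$\left(q{\left(13 \right)} - 132\right) F{\left(-7 \right)} = \left(-5 - 132\right) \left(-1 - 7\right)^{2} = - 137 \left(-8\right)^{2} = \left(-137\right) 64 = -8768$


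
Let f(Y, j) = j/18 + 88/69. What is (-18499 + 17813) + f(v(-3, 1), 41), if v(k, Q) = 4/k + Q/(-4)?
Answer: -282533/414 ≈ -682.45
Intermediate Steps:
v(k, Q) = 4/k - Q/4 (v(k, Q) = 4/k + Q*(-1/4) = 4/k - Q/4)
f(Y, j) = 88/69 + j/18 (f(Y, j) = j*(1/18) + 88*(1/69) = j/18 + 88/69 = 88/69 + j/18)
(-18499 + 17813) + f(v(-3, 1), 41) = (-18499 + 17813) + (88/69 + (1/18)*41) = -686 + (88/69 + 41/18) = -686 + 1471/414 = -282533/414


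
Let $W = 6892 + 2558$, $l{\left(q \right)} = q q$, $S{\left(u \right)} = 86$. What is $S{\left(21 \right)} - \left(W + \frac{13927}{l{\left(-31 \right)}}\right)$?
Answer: $- \frac{9012731}{961} \approx -9378.5$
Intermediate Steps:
$l{\left(q \right)} = q^{2}$
$W = 9450$
$S{\left(21 \right)} - \left(W + \frac{13927}{l{\left(-31 \right)}}\right) = 86 - \left(9450 + \frac{13927}{\left(-31\right)^{2}}\right) = 86 - \left(9450 + \frac{13927}{961}\right) = 86 - \frac{9095377}{961} = - \frac{9012731}{961}$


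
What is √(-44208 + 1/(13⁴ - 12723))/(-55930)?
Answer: -I*√11089233906914/885819340 ≈ -0.0037593*I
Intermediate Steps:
√(-44208 + 1/(13⁴ - 12723))/(-55930) = √(-44208 + 1/(28561 - 12723))*(-1/55930) = √(-44208 + 1/15838)*(-1/55930) = √(-700166303/15838)*(-1/55930) = (I*√11089233906914/15838)*(-1/55930) = -I*√11089233906914/885819340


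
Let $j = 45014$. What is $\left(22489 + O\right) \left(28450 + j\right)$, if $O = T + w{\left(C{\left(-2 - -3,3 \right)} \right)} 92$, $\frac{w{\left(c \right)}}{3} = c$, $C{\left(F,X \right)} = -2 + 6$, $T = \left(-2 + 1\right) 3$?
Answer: $1733015760$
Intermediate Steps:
$T = -3$ ($T = \left(-1\right) 3 = -3$)
$C{\left(F,X \right)} = 4$
$w{\left(c \right)} = 3 c$
$O = 1101$ ($O = -3 + 3 \cdot 4 \cdot 92 = -3 + 12 \cdot 92 = -3 + 1104 = 1101$)
$\left(22489 + O\right) \left(28450 + j\right) = \left(22489 + 1101\right) \left(28450 + 45014\right) = 23590 \cdot 73464 = 1733015760$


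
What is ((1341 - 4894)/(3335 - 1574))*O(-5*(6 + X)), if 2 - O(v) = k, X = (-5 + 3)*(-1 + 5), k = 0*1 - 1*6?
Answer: -28424/1761 ≈ -16.141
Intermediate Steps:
k = -6 (k = 0 - 6 = -6)
X = -8 (X = -2*4 = -8)
O(v) = 8 (O(v) = 2 - 1*(-6) = 2 + 6 = 8)
((1341 - 4894)/(3335 - 1574))*O(-5*(6 + X)) = ((1341 - 4894)/(3335 - 1574))*8 = -3553/1761*8 = -28424/1761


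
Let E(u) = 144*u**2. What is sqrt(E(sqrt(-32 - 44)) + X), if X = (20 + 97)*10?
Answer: 3*I*sqrt(1086) ≈ 98.864*I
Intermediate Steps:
X = 1170 (X = 117*10 = 1170)
sqrt(E(sqrt(-32 - 44)) + X) = sqrt(144*(sqrt(-32 - 44))**2 + 1170) = sqrt(144*(sqrt(-76))**2 + 1170) = sqrt(144*(2*I*sqrt(19))**2 + 1170) = sqrt(144*(-76) + 1170) = sqrt(-10944 + 1170) = sqrt(-9774) = 3*I*sqrt(1086)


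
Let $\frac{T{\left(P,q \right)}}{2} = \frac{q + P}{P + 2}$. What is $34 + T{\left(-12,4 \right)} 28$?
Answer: $\frac{394}{5} \approx 78.8$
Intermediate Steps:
$T{\left(P,q \right)} = \frac{2 \left(P + q\right)}{2 + P}$ ($T{\left(P,q \right)} = 2 \frac{q + P}{P + 2} = 2 \frac{P + q}{2 + P} = \frac{2 \left(P + q\right)}{2 + P}$)
$34 + T{\left(-12,4 \right)} 28 = 34 + \frac{2 \left(-12 + 4\right)}{2 - 12} \cdot 28 = 34 + 2 \frac{1}{-10} \left(-8\right) 28 = 34 + 2 \left(- \frac{1}{10}\right) \left(-8\right) 28 = 34 + \frac{8}{5} \cdot 28 = 34 + \frac{224}{5} = \frac{394}{5}$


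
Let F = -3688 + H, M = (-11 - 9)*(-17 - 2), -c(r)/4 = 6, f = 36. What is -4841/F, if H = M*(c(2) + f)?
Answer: -4841/872 ≈ -5.5516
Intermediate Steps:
c(r) = -24 (c(r) = -4*6 = -24)
M = 380 (M = -20*(-19) = 380)
H = 4560 (H = 380*(-24 + 36) = 380*12 = 4560)
F = 872 (F = -3688 + 4560 = 872)
-4841/F = -4841/872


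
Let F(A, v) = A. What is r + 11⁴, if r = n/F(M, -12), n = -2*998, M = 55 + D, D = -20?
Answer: 510439/35 ≈ 14584.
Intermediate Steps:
M = 35 (M = 55 - 20 = 35)
n = -1996
r = -1996/35 ≈ -57.029
r + 11⁴ = -1996/35 + 11⁴ = -1996/35 + 14641 = 510439/35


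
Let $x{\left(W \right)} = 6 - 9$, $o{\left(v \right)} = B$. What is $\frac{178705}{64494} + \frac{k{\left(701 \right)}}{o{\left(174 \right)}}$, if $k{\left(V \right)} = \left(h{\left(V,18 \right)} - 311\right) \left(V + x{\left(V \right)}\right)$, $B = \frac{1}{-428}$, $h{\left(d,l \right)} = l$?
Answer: $\frac{5645288470753}{64494} \approx 8.7532 \cdot 10^{7}$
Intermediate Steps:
$B = - \frac{1}{428} \approx -0.0023364$
$o{\left(v \right)} = - \frac{1}{428}$
$x{\left(W \right)} = -3$ ($x{\left(W \right)} = 6 - 9 = -3$)
$k{\left(V \right)} = 879 - 293 V$ ($k{\left(V \right)} = \left(18 - 311\right) \left(V - 3\right) = - 293 \left(-3 + V\right) = 879 - 293 V$)
$\frac{178705}{64494} + \frac{k{\left(701 \right)}}{o{\left(174 \right)}} = \frac{178705}{64494} + \frac{879 - 205393}{- \frac{1}{428}} = 178705 \cdot \frac{1}{64494} + \left(879 - 205393\right) \left(-428\right) = \frac{178705}{64494} - -87531992 = \frac{178705}{64494} + 87531992 = \frac{5645288470753}{64494}$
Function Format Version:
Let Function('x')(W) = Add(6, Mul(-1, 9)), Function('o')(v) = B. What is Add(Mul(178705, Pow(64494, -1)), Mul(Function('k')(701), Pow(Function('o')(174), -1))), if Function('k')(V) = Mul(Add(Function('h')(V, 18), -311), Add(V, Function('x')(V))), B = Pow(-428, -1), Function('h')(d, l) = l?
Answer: Rational(5645288470753, 64494) ≈ 8.7532e+7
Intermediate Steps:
B = Rational(-1, 428) ≈ -0.0023364
Function('o')(v) = Rational(-1, 428)
Function('x')(W) = -3 (Function('x')(W) = Add(6, -9) = -3)
Function('k')(V) = Add(879, Mul(-293, V)) (Function('k')(V) = Mul(Add(18, -311), Add(V, -3)) = Mul(-293, Add(-3, V)) = Add(879, Mul(-293, V)))
Add(Mul(178705, Pow(64494, -1)), Mul(Function('k')(701), Pow(Function('o')(174), -1))) = Add(Mul(178705, Pow(64494, -1)), Mul(Add(879, Mul(-293, 701)), Pow(Rational(-1, 428), -1))) = Add(Mul(178705, Rational(1, 64494)), Mul(Add(879, -205393), -428)) = Add(Rational(178705, 64494), Mul(-204514, -428)) = Add(Rational(178705, 64494), 87531992) = Rational(5645288470753, 64494)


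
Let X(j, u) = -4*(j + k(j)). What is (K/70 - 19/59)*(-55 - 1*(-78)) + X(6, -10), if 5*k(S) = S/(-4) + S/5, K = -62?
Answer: -532132/10325 ≈ -51.538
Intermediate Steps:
k(S) = -S/100 (k(S) = (S/(-4) + S/5)/5 = (S*(-1/4) + S*(1/5))/5 = (-S/4 + S/5)/5 = (-S/20)/5 = -S/100)
X(j, u) = -99*j/25 (X(j, u) = -4*(j - j/100) = -99*j/25)
(K/70 - 19/59)*(-55 - 1*(-78)) + X(6, -10) = (-62/70 - 19/59)*(-55 - 1*(-78)) - 99/25*6 = (-62*1/70 - 19*1/59)*(-55 + 78) - 594/25 = (-31/35 - 19/59)*23 - 594/25 = -2494/2065*23 - 594/25 = -57362/2065 - 594/25 = -532132/10325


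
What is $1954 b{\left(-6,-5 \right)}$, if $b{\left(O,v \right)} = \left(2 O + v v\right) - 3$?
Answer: $19540$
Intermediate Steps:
$b{\left(O,v \right)} = -3 + v^{2} + 2 O$ ($b{\left(O,v \right)} = \left(2 O + v^{2}\right) - 3 = \left(v^{2} + 2 O\right) - 3 = -3 + v^{2} + 2 O$)
$1954 b{\left(-6,-5 \right)} = 1954 \left(-3 + \left(-5\right)^{2} + 2 \left(-6\right)\right) = 1954 \left(-3 + 25 - 12\right) = 1954 \cdot 10 = 19540$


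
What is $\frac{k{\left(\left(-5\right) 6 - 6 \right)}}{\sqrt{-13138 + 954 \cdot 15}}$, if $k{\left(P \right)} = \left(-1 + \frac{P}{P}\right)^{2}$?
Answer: $0$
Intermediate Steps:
$k{\left(P \right)} = 0$ ($k{\left(P \right)} = \left(-1 + 1\right)^{2} = 0^{2} = 0$)
$\frac{k{\left(\left(-5\right) 6 - 6 \right)}}{\sqrt{-13138 + 954 \cdot 15}} = \frac{0}{\sqrt{-13138 + 954 \cdot 15}} = \frac{0}{\sqrt{-13138 + 14310}} = \frac{0}{\sqrt{1172}} = \frac{0}{2 \sqrt{293}} = 0 \frac{\sqrt{293}}{586} = 0$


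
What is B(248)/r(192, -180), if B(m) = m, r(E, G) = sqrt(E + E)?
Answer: 31*sqrt(6)/6 ≈ 12.656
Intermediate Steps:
r(E, G) = sqrt(2)*sqrt(E) (r(E, G) = sqrt(2*E) = sqrt(2)*sqrt(E))
B(248)/r(192, -180) = 248/((sqrt(2)*sqrt(192))) = 248/((sqrt(2)*(8*sqrt(3)))) = 248/((8*sqrt(6))) = 248*(sqrt(6)/48) = 31*sqrt(6)/6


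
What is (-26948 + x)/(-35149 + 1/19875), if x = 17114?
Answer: 97725375/349293187 ≈ 0.27978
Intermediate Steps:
(-26948 + x)/(-35149 + 1/19875) = (-26948 + 17114)/(-35149 + 1/19875) = -9834/(-35149 + 1/19875) = -9834/(-698586374/19875) = -9834*(-19875/698586374) = 97725375/349293187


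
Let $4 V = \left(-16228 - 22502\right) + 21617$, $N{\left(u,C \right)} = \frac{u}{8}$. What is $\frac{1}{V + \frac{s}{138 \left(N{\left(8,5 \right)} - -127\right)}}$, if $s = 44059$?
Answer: $- \frac{17664}{75526949} \approx -0.00023388$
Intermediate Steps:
$N{\left(u,C \right)} = \frac{u}{8}$ ($N{\left(u,C \right)} = u \frac{1}{8} = \frac{u}{8}$)
$V = - \frac{17113}{4}$ ($V = \frac{\left(-16228 - 22502\right) + 21617}{4} = \frac{-38730 + 21617}{4} = \frac{1}{4} \left(-17113\right) = - \frac{17113}{4} \approx -4278.3$)
$\frac{1}{V + \frac{s}{138 \left(N{\left(8,5 \right)} - -127\right)}} = \frac{1}{- \frac{17113}{4} + \frac{44059}{138 \left(\frac{1}{8} \cdot 8 - -127\right)}} = \frac{1}{- \frac{17113}{4} + \frac{44059}{138 \left(1 + 127\right)}} = \frac{1}{- \frac{17113}{4} + \frac{44059}{138 \cdot 128}} = \frac{1}{- \frac{17113}{4} + \frac{44059}{17664}} = \frac{1}{- \frac{75526949}{17664}} = - \frac{17664}{75526949}$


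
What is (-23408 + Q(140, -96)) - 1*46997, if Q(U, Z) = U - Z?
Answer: -70169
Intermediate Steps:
(-23408 + Q(140, -96)) - 1*46997 = (-23408 + (140 - 1*(-96))) - 1*46997 = (-23408 + (140 + 96)) - 46997 = (-23408 + 236) - 46997 = -23172 - 46997 = -70169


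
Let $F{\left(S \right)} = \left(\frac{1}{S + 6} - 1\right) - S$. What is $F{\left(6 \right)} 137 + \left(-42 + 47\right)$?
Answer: $- \frac{11311}{12} \approx -942.58$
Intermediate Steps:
$F{\left(S \right)} = -1 + \frac{1}{6 + S} - S$ ($F{\left(S \right)} = \left(\frac{1}{6 + S} - 1\right) - S = \left(-1 + \frac{1}{6 + S}\right) - S = -1 + \frac{1}{6 + S} - S$)
$F{\left(6 \right)} 137 + \left(-42 + 47\right) = \frac{-5 - 6^{2} - 42}{6 + 6} \cdot 137 + \left(-42 + 47\right) = \frac{-5 - 36 - 42}{12} \cdot 137 + 5 = \frac{1}{12} \left(-83\right) 137 + 5 = \left(- \frac{83}{12}\right) 137 + 5 = - \frac{11371}{12} + 5 = - \frac{11311}{12}$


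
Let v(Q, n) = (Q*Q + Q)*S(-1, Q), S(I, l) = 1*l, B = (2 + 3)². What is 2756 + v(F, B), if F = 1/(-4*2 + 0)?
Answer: 1411079/512 ≈ 2756.0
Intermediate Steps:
B = 25 (B = 5² = 25)
S(I, l) = l
F = -⅛ (F = 1/(-8 + 0) = 1/(-8) = -⅛ ≈ -0.12500)
v(Q, n) = Q*(Q + Q²) (v(Q, n) = (Q*Q + Q)*Q = (Q² + Q)*Q = (Q + Q²)*Q = Q*(Q + Q²))
2756 + v(F, B) = 2756 + (-⅛)²*(1 - ⅛) = 2756 + (1/64)*(7/8) = 2756 + 7/512 = 1411079/512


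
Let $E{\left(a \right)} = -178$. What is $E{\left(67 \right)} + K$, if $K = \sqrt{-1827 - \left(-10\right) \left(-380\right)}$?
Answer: $-178 + i \sqrt{5627} \approx -178.0 + 75.013 i$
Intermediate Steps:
$K = i \sqrt{5627}$ ($K = \sqrt{-1827 - 3800} = \sqrt{-5627} = i \sqrt{5627} \approx 75.013 i$)
$E{\left(67 \right)} + K = -178 + i \sqrt{5627}$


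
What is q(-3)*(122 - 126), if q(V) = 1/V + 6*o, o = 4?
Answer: -284/3 ≈ -94.667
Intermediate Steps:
q(V) = 24 + 1/V (q(V) = 1/V + 6*4 = 1/V + 24 = 24 + 1/V)
q(-3)*(122 - 126) = (24 + 1/(-3))*(122 - 126) = (24 - 1/3)*(-4) = (71/3)*(-4) = -284/3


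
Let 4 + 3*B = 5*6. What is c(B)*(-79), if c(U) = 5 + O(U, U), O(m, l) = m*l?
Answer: -56959/9 ≈ -6328.8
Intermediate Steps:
O(m, l) = l*m
B = 26/3 (B = -4/3 + (5*6)/3 = -4/3 + (⅓)*30 = -4/3 + 10 = 26/3 ≈ 8.6667)
c(U) = 5 + U² (c(U) = 5 + U*U = 5 + U²)
c(B)*(-79) = (5 + (26/3)²)*(-79) = (5 + 676/9)*(-79) = (721/9)*(-79) = -56959/9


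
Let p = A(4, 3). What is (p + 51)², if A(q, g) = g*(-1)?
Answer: 2304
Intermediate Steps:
A(q, g) = -g
p = -3 (p = -1*3 = -3)
(p + 51)² = (-3 + 51)² = 48² = 2304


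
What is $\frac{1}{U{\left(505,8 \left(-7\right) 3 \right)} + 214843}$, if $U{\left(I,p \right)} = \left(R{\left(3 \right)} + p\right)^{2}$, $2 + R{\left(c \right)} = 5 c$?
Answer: $\frac{1}{238868} \approx 4.1864 \cdot 10^{-6}$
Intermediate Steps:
$R{\left(c \right)} = -2 + 5 c$
$U{\left(I,p \right)} = \left(13 + p\right)^{2}$ ($U{\left(I,p \right)} = \left(\left(-2 + 5 \cdot 3\right) + p\right)^{2} = \left(\left(-2 + 15\right) + p\right)^{2} = \left(13 + p\right)^{2}$)
$\frac{1}{U{\left(505,8 \left(-7\right) 3 \right)} + 214843} = \frac{1}{\left(13 + 8 \left(-7\right) 3\right)^{2} + 214843} = \frac{1}{\left(13 - 168\right)^{2} + 214843} = \frac{1}{\left(-155\right)^{2} + 214843} = \frac{1}{24025 + 214843} = \frac{1}{238868}$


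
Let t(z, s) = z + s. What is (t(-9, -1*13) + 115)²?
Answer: 8649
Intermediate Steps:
t(z, s) = s + z
(t(-9, -1*13) + 115)² = ((-1*13 - 9) + 115)² = ((-13 - 9) + 115)² = (-22 + 115)² = 93² = 8649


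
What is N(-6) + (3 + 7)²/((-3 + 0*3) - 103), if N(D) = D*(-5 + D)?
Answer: 3448/53 ≈ 65.057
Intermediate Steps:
N(-6) + (3 + 7)²/((-3 + 0*3) - 103) = -6*(-5 - 6) + (3 + 7)²/((-3 + 0*3) - 103) = -6*(-11) + 10²/((-3 + 0) - 103) = 66 + 100/(-3 - 103) = 66 + 100/(-106) = 66 - 1/106*100 = 66 - 50/53 = 3448/53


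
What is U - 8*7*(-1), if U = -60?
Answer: -4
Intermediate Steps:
U - 8*7*(-1) = -60 - 8*7*(-1) = -60 - 56*(-1) = -60 - 1*(-56) = -60 + 56 = -4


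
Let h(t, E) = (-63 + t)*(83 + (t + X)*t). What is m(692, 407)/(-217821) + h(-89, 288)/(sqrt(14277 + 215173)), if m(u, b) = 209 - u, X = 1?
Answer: 161/72607 - 120308*sqrt(9178)/4589 ≈ -2511.6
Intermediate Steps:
h(t, E) = (-63 + t)*(83 + t*(1 + t)) (h(t, E) = (-63 + t)*(83 + (t + 1)*t) = (-63 + t)*(83 + (1 + t)*t) = (-63 + t)*(83 + t*(1 + t)))
m(692, 407)/(-217821) + h(-89, 288)/(sqrt(14277 + 215173)) = (209 - 1*692)/(-217821) + (-5229 + (-89)**3 - 62*(-89)**2 + 20*(-89))/(sqrt(14277 + 215173)) = (209 - 692)*(-1/217821) + (-5229 - 704969 - 62*7921 - 1780)/(sqrt(229450)) = -483*(-1/217821) + (-5229 - 704969 - 491102 - 1780)/((5*sqrt(9178))) = 161/72607 - 120308*sqrt(9178)/4589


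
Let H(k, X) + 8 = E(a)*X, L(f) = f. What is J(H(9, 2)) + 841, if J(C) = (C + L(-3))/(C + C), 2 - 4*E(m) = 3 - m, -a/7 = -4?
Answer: 18507/22 ≈ 841.23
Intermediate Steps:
a = 28 (a = -7*(-4) = 28)
E(m) = -¼ + m/4 (E(m) = ½ - (3 - m)/4 = ½ + (-¾ + m/4) = -¼ + m/4)
H(k, X) = -8 + 27*X/4 (H(k, X) = -8 + (-¼ + (¼)*28)*X = -8 + (-¼ + 7)*X = -8 + 27*X/4)
J(C) = (-3 + C)/(2*C) (J(C) = (C - 3)/(C + C) = (-3 + C)/((2*C)) = (-3 + C)*(1/(2*C)) = (-3 + C)/(2*C))
J(H(9, 2)) + 841 = (-3 + (-8 + (27/4)*2))/(2*(-8 + (27/4)*2)) + 841 = (-3 + (-8 + 27/2))/(2*(-8 + 27/2)) + 841 = (-3 + 11/2)/(2*(11/2)) + 841 = (½)*(2/11)*(5/2) + 841 = 5/22 + 841 = 18507/22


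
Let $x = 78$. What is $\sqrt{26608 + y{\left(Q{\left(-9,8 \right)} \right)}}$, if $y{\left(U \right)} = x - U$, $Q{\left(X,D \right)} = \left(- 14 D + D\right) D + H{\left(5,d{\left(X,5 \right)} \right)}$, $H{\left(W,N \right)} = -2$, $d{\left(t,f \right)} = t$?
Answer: $8 \sqrt{430} \approx 165.89$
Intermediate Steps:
$Q{\left(X,D \right)} = -2 - 13 D^{2}$ ($Q{\left(X,D \right)} = \left(- 14 D + D\right) D - 2 = - 13 D D - 2 = - 13 D^{2} - 2 = -2 - 13 D^{2}$)
$y{\left(U \right)} = 78 - U$
$\sqrt{26608 + y{\left(Q{\left(-9,8 \right)} \right)}} = \sqrt{26608 + \left(78 - \left(-2 - 13 \cdot 8^{2}\right)\right)} = \sqrt{26608 + \left(78 - \left(-2 - 832\right)\right)} = \sqrt{26608 + \left(78 - -834\right)} = \sqrt{26608 + \left(78 + 834\right)} = \sqrt{26608 + 912} = \sqrt{27520} = 8 \sqrt{430}$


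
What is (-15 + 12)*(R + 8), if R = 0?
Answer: -24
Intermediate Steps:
(-15 + 12)*(R + 8) = (-15 + 12)*(0 + 8) = -3*8 = -24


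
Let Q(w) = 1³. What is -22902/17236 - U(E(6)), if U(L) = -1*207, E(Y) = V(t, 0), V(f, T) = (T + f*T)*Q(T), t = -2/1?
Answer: 1772475/8618 ≈ 205.67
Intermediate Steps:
t = -2 (t = -2*1 = -2)
Q(w) = 1
V(f, T) = T + T*f (V(f, T) = (T + f*T)*1 = (T + T*f)*1 = T + T*f)
E(Y) = 0 (E(Y) = 0*(1 - 2) = 0*(-1) = 0)
U(L) = -207
-22902/17236 - U(E(6)) = -22902/17236 - 1*(-207) = -22902*1/17236 + 207 = -11451/8618 + 207 = 1772475/8618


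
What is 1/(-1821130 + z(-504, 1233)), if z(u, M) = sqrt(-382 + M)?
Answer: -1821130/3316514476049 - sqrt(851)/3316514476049 ≈ -5.4912e-7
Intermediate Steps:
1/(-1821130 + z(-504, 1233)) = 1/(-1821130 + sqrt(-382 + 1233)) = 1/(-1821130 + sqrt(851))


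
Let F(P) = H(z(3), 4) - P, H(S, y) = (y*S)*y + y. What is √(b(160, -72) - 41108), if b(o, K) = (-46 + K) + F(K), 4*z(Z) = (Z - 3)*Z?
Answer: 5*I*√1646 ≈ 202.85*I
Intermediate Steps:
z(Z) = Z*(-3 + Z)/4 (z(Z) = ((Z - 3)*Z)/4 = ((-3 + Z)*Z)/4 = (Z*(-3 + Z))/4 = Z*(-3 + Z)/4)
H(S, y) = y + S*y² (H(S, y) = (S*y)*y + y = S*y² + y = y + S*y²)
F(P) = 4 - P (F(P) = 4*(1 + ((¼)*3*(-3 + 3))*4) - P = 4*(1 + ((¼)*3*0)*4) - P = 4*(1 + 0*4) - P = 4*(1 + 0) - P = 4*1 - P = 4 - P)
b(o, K) = -42 (b(o, K) = (-46 + K) + (4 - K) = -42)
√(b(160, -72) - 41108) = √(-42 - 41108) = √(-41150) = 5*I*√1646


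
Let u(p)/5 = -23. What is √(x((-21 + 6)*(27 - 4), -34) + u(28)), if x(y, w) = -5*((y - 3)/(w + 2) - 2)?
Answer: 5*I*√102/4 ≈ 12.624*I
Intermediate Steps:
u(p) = -115 (u(p) = 5*(-23) = -115)
x(y, w) = 10 - 5*(-3 + y)/(2 + w) (x(y, w) = -5*((-3 + y)/(2 + w) - 2) = -5*(-2 + (-3 + y)/(2 + w)) = 10 - 5*(-3 + y)/(2 + w))
√(x((-21 + 6)*(27 - 4), -34) + u(28)) = √(5*(7 - (-21 + 6)*(27 - 4) + 2*(-34))/(2 - 34) - 115) = √(5*(7 - (-15)*23 - 68)/(-32) - 115) = √(5*(-1/32)*(7 - 1*(-345) - 68) - 115) = √(5*(-1/32)*(7 + 345 - 68) - 115) = √(5*(-1/32)*284 - 115) = √(-355/8 - 115) = √(-1275/8) = 5*I*√102/4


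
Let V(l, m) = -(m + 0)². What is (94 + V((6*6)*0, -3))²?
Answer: 7225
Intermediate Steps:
V(l, m) = -m²
(94 + V((6*6)*0, -3))² = (94 - 1*(-3)²)² = (94 - 1*9)² = (94 - 9)² = 85² = 7225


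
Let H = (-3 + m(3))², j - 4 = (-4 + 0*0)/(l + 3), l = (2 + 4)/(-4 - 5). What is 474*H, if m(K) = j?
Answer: 11850/49 ≈ 241.84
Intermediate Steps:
l = -⅔ (l = 6/(-9) = 6*(-⅑) = -⅔ ≈ -0.66667)
j = 16/7 (j = 4 + (-4 + 0*0)/(-⅔ + 3) = 4 + (-4 + 0)/(7/3) = 4 - 4*3/7 = 4 - 12/7 = 16/7 ≈ 2.2857)
m(K) = 16/7
H = 25/49 (H = (-3 + 16/7)² = (-5/7)² = 25/49 ≈ 0.51020)
474*H = 474*(25/49) = 11850/49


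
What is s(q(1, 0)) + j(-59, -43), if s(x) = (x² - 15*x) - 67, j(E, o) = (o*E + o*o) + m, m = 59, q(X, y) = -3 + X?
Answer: 4412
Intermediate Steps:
j(E, o) = 59 + o² + E*o (j(E, o) = (o*E + o*o) + 59 = (E*o + o²) + 59 = (o² + E*o) + 59 = 59 + o² + E*o)
s(x) = -67 + x² - 15*x
s(q(1, 0)) + j(-59, -43) = (-67 + (-3 + 1)² - 15*(-3 + 1)) + (59 + (-43)² - 59*(-43)) = (-67 + (-2)² - 15*(-2)) + (59 + 1849 + 2537) = (-67 + 4 + 30) + 4445 = -33 + 4445 = 4412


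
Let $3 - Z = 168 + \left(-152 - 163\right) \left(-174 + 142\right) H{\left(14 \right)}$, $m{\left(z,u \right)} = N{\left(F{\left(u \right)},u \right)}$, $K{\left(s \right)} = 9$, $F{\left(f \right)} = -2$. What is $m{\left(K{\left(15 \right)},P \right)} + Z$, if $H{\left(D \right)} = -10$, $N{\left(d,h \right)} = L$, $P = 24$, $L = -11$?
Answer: $100624$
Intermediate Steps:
$N{\left(d,h \right)} = -11$
$m{\left(z,u \right)} = -11$
$Z = 100635$ ($Z = 3 - \left(168 + \left(-152 - 163\right) \left(-174 + 142\right) \left(-10\right)\right) = 3 - \left(168 + \left(-315\right) \left(-32\right) \left(-10\right)\right) = 3 - \left(168 + 10080 \left(-10\right)\right) = 3 - \left(168 - 100800\right) = 3 - -100632 = 3 + 100632 = 100635$)
$m{\left(K{\left(15 \right)},P \right)} + Z = -11 + 100635 = 100624$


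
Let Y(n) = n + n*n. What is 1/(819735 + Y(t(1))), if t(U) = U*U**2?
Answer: 1/819737 ≈ 1.2199e-6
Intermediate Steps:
t(U) = U**3
Y(n) = n + n**2
1/(819735 + Y(t(1))) = 1/(819735 + 1**3*(1 + 1**3)) = 1/(819735 + 1*(1 + 1)) = 1/(819735 + 1*2) = 1/(819735 + 2) = 1/819737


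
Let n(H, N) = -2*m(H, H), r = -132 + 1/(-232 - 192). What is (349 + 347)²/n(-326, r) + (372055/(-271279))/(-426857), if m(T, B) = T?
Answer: 14023521136478677/18874966436789 ≈ 742.97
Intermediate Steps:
r = -55969/424 (r = -132 + 1/(-424) = -132 - 1/424 = -55969/424 ≈ -132.00)
n(H, N) = -2*H
(349 + 347)²/n(-326, r) + (372055/(-271279))/(-426857) = (349 + 347)²/((-2*(-326))) + (372055/(-271279))/(-426857) = 696²/652 + (372055*(-1/271279))*(-1/426857) = 484416*(1/652) - 372055/271279*(-1/426857) = 121104/163 + 372055/115797340103 = 14023521136478677/18874966436789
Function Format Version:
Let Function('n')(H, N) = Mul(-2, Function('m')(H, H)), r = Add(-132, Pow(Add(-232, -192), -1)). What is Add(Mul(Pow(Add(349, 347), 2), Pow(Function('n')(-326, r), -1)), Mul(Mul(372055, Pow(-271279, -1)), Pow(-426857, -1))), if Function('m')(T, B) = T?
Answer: Rational(14023521136478677, 18874966436789) ≈ 742.97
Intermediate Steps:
r = Rational(-55969, 424) (r = Add(-132, Pow(-424, -1)) = Add(-132, Rational(-1, 424)) = Rational(-55969, 424) ≈ -132.00)
Function('n')(H, N) = Mul(-2, H)
Add(Mul(Pow(Add(349, 347), 2), Pow(Function('n')(-326, r), -1)), Mul(Mul(372055, Pow(-271279, -1)), Pow(-426857, -1))) = Add(Mul(Pow(Add(349, 347), 2), Pow(Mul(-2, -326), -1)), Mul(Mul(372055, Pow(-271279, -1)), Pow(-426857, -1))) = Add(Mul(Pow(696, 2), Pow(652, -1)), Mul(Mul(372055, Rational(-1, 271279)), Rational(-1, 426857))) = Add(Mul(484416, Rational(1, 652)), Mul(Rational(-372055, 271279), Rational(-1, 426857))) = Add(Rational(121104, 163), Rational(372055, 115797340103)) = Rational(14023521136478677, 18874966436789)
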